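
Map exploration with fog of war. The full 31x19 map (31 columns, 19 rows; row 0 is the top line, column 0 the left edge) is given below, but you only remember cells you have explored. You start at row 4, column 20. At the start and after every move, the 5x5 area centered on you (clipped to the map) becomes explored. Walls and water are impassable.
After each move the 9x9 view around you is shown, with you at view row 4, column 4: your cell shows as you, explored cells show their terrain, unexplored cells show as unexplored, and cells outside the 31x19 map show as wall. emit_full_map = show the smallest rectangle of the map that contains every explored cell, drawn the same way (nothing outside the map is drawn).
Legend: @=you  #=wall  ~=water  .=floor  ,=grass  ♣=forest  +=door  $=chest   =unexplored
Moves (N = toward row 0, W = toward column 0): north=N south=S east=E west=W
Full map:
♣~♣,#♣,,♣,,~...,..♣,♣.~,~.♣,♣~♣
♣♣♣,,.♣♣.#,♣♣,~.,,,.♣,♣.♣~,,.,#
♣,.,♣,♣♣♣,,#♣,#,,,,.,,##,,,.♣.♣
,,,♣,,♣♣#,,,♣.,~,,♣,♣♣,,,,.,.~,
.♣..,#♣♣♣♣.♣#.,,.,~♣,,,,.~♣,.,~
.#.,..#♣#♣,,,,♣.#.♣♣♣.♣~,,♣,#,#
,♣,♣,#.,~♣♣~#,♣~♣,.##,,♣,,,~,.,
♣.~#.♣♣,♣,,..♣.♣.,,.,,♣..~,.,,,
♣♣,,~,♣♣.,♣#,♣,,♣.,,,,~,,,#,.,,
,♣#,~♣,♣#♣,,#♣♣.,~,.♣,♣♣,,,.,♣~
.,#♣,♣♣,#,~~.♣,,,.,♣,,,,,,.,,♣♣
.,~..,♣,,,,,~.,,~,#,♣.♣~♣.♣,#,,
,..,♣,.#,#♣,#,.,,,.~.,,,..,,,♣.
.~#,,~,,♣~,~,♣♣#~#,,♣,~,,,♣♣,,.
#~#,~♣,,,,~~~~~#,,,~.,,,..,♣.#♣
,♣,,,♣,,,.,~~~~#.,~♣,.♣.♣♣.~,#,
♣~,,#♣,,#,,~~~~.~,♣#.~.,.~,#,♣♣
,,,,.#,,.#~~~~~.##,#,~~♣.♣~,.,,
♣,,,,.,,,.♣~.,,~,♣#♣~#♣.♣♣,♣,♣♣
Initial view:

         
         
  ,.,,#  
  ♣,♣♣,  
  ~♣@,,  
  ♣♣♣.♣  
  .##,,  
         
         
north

#########
         
  ,.♣,♣  
  ,.,,#  
  ♣,@♣,  
  ~♣,,,  
  ♣♣♣.♣  
  .##,,  
         

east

#########
         
 ,.♣,♣.  
 ,.,,##  
 ♣,♣@,,  
 ~♣,,,,  
 ♣♣♣.♣~  
 .##,,   
         

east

#########
         
,.♣,♣.♣  
,.,,##,  
♣,♣♣@,,  
~♣,,,,.  
♣♣♣.♣~,  
.##,,    
         

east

#########
         
.♣,♣.♣~  
.,,##,,  
,♣♣,@,,  
♣,,,,.~  
♣♣.♣~,,  
##,,     
         

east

#########
         
♣,♣.♣~,  
,,##,,,  
♣♣,,@,.  
,,,,.~♣  
♣.♣~,,♣  
#,,      
         

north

#########
#########
  ~,~.♣  
♣,♣.♣~,  
,,##@,,  
♣♣,,,,.  
,,,,.~♣  
♣.♣~,,♣  
#,,      

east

#########
#########
 ~,~.♣,  
,♣.♣~,,  
,##,@,.  
♣,,,,.,  
,,,.~♣,  
.♣~,,♣   
,,       

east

#########
#########
~,~.♣,♣  
♣.♣~,,.  
##,,@.♣  
,,,,.,.  
,,.~♣,.  
♣~,,♣    
,        

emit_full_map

    ~,~.♣,♣
,.♣,♣.♣~,,.
,.,,##,,@.♣
♣,♣♣,,,,.,.
~♣,,,,.~♣,.
♣♣♣.♣~,,♣  
.##,,      

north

#########
#########
#########
~,~.♣,♣  
♣.♣~@,.  
##,,,.♣  
,,,,.,.  
,,.~♣,.  
♣~,,♣    

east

#########
#########
#########
,~.♣,♣~ #
.♣~,@., #
#,,,.♣. #
,,,.,.~ #
,.~♣,.  #
~,,♣    #

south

#########
#########
,~.♣,♣~ #
.♣~,,., #
#,,,@♣. #
,,,.,.~ #
,.~♣,., #
~,,♣    #
        #

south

#########
,~.♣,♣~ #
.♣~,,., #
#,,,.♣. #
,,,.@.~ #
,.~♣,., #
~,,♣,#, #
        #
        #

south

,~.♣,♣~ #
.♣~,,., #
#,,,.♣. #
,,,.,.~ #
,.~♣@., #
~,,♣,#, #
  ,,~,. #
        #
        #

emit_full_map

    ~,~.♣,♣~
,.♣,♣.♣~,,.,
,.,,##,,,.♣.
♣,♣♣,,,,.,.~
~♣,,,,.~♣@.,
♣♣♣.♣~,,♣,#,
.##,,  ,,~,.

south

.♣~,,., #
#,,,.♣. #
,,,.,.~ #
,.~♣,., #
~,,♣@#, #
  ,,~,. #
  ~,.,, #
        #
        #

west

♣.♣~,,., 
##,,,.♣. 
,,,,.,.~ 
,,.~♣,., 
♣~,,@,#, 
, ,,,~,. 
  .~,.,, 
         
         

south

##,,,.♣. 
,,,,.,.~ 
,,.~♣,., 
♣~,,♣,#, 
, ,,@~,. 
  .~,.,, 
  ,,#,.  
         
         

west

,##,,,.♣.
♣,,,,.,.~
,,,.~♣,.,
.♣~,,♣,#,
,,♣,@,~,.
  ..~,.,,
  ,,,#,. 
         
         

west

,,##,,,.♣
♣♣,,,,.,.
,,,,.~♣,.
♣.♣~,,♣,#
#,,♣@,,~,
  ♣..~,.,
  ~,,,#,.
         
         

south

♣♣,,,,.,.
,,,,.~♣,.
♣.♣~,,♣,#
#,,♣,,,~,
  ♣.@~,.,
  ~,,,#,.
  ♣♣,,,  
         
         

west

,♣♣,,,,.,
♣,,,,.~♣,
♣♣.♣~,,♣,
##,,♣,,,~
  ,♣@.~,.
  ,~,,,#,
  ,♣♣,,, 
         
         

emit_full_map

    ~,~.♣,♣~
,.♣,♣.♣~,,.,
,.,,##,,,.♣.
♣,♣♣,,,,.,.~
~♣,,,,.~♣,.,
♣♣♣.♣~,,♣,#,
.##,,♣,,,~,.
   ,♣@.~,.,,
   ,~,,,#,. 
   ,♣♣,,,   

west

♣,♣♣,,,,.
~♣,,,,.~♣
♣♣♣.♣~,,♣
.##,,♣,,,
  ,,@..~,
  ,,~,,,#
  ♣,♣♣,,,
         
         

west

 ♣,♣♣,,,,
 ~♣,,,,.~
 ♣♣♣.♣~,,
 .##,,♣,,
  .,@♣..~
  ,,,~,,,
  .♣,♣♣,,
         
         

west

  ♣,♣♣,,,
  ~♣,,,,.
  ♣♣♣.♣~,
  .##,,♣,
  ,.@,♣..
  ,,,,~,,
  ,.♣,♣♣,
         
         

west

   ♣,♣♣,,
   ~♣,,,,
  .♣♣♣.♣~
  ,.##,,♣
  ,,@,,♣.
  .,,,,~,
  ~,.♣,♣♣
         
         

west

    ♣,♣♣,
    ~♣,,,
  #.♣♣♣.♣
  ♣,.##,,
  .,@.,,♣
  ♣.,,,,~
  ,~,.♣,♣
         
         

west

     ♣,♣♣
     ~♣,,
  .#.♣♣♣.
  ~♣,.##,
  ♣.@,.,,
  ,♣.,,,,
  .,~,.♣,
         
         

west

      ♣,♣
      ~♣,
  ♣.#.♣♣♣
  ♣~♣,.##
  .♣@,,.,
  ,,♣.,,,
  ♣.,~,.♣
         
         

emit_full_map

        ~,~.♣,♣~
    ,.♣,♣.♣~,,.,
    ,.,,##,,,.♣.
    ♣,♣♣,,,,.,.~
    ~♣,,,,.~♣,.,
♣.#.♣♣♣.♣~,,♣,#,
♣~♣,.##,,♣,,,~,.
.♣@,,.,,♣..~,.,,
,,♣.,,,,~,,,#,. 
♣.,~,.♣,♣♣,,,   


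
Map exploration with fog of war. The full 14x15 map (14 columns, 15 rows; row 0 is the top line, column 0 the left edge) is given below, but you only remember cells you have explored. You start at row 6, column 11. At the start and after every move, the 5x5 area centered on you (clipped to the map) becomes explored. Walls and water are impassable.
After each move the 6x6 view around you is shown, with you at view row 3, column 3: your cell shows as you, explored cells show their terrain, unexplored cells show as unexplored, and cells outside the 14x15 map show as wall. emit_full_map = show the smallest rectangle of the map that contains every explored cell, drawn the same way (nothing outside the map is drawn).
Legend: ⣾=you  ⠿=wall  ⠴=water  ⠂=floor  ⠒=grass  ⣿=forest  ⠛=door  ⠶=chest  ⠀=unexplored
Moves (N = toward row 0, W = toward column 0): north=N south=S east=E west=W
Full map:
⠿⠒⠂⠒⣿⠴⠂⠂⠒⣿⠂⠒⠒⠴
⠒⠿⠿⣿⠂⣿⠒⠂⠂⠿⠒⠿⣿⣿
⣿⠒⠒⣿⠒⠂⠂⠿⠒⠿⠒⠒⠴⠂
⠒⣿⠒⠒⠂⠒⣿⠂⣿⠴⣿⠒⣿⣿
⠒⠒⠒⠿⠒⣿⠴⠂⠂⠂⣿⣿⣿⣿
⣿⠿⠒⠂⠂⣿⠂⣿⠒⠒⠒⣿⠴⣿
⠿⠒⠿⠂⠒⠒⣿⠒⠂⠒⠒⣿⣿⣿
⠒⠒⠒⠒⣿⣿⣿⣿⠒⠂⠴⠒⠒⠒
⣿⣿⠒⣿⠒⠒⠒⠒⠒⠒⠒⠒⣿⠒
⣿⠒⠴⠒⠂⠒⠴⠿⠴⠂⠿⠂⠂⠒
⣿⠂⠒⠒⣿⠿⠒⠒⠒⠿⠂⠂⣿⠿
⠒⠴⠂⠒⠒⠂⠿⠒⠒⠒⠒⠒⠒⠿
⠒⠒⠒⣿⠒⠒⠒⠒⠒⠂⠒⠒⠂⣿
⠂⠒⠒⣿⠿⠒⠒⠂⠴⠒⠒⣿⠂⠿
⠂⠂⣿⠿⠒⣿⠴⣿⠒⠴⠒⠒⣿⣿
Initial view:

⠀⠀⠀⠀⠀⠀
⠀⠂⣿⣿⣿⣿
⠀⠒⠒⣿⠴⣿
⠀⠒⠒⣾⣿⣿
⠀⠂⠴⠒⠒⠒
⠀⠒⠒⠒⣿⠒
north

⠀⠀⠀⠀⠀⠀
⠀⠴⣿⠒⣿⣿
⠀⠂⣿⣿⣿⣿
⠀⠒⠒⣾⠴⣿
⠀⠒⠒⣿⣿⣿
⠀⠂⠴⠒⠒⠒

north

⠀⠀⠀⠀⠀⠀
⠀⠿⠒⠒⠴⠂
⠀⠴⣿⠒⣿⣿
⠀⠂⣿⣾⣿⣿
⠀⠒⠒⣿⠴⣿
⠀⠒⠒⣿⣿⣿

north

⠀⠀⠀⠀⠀⠀
⠀⠿⠒⠿⣿⣿
⠀⠿⠒⠒⠴⠂
⠀⠴⣿⣾⣿⣿
⠀⠂⣿⣿⣿⣿
⠀⠒⠒⣿⠴⣿

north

⠿⠿⠿⠿⠿⠿
⠀⣿⠂⠒⠒⠴
⠀⠿⠒⠿⣿⣿
⠀⠿⠒⣾⠴⠂
⠀⠴⣿⠒⣿⣿
⠀⠂⣿⣿⣿⣿

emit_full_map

⣿⠂⠒⠒⠴
⠿⠒⠿⣿⣿
⠿⠒⣾⠴⠂
⠴⣿⠒⣿⣿
⠂⣿⣿⣿⣿
⠒⠒⣿⠴⣿
⠒⠒⣿⣿⣿
⠂⠴⠒⠒⠒
⠒⠒⠒⣿⠒

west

⠿⠿⠿⠿⠿⠿
⠀⠒⣿⠂⠒⠒
⠀⠂⠿⠒⠿⣿
⠀⠒⠿⣾⠒⠴
⠀⣿⠴⣿⠒⣿
⠀⠂⠂⣿⣿⣿

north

⠿⠿⠿⠿⠿⠿
⠿⠿⠿⠿⠿⠿
⠀⠒⣿⠂⠒⠒
⠀⠂⠿⣾⠿⣿
⠀⠒⠿⠒⠒⠴
⠀⣿⠴⣿⠒⣿

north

⠿⠿⠿⠿⠿⠿
⠿⠿⠿⠿⠿⠿
⠿⠿⠿⠿⠿⠿
⠀⠒⣿⣾⠒⠒
⠀⠂⠿⠒⠿⣿
⠀⠒⠿⠒⠒⠴

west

⠿⠿⠿⠿⠿⠿
⠿⠿⠿⠿⠿⠿
⠿⠿⠿⠿⠿⠿
⠀⠂⠒⣾⠂⠒
⠀⠂⠂⠿⠒⠿
⠀⠿⠒⠿⠒⠒

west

⠿⠿⠿⠿⠿⠿
⠿⠿⠿⠿⠿⠿
⠿⠿⠿⠿⠿⠿
⠀⠂⠂⣾⣿⠂
⠀⠒⠂⠂⠿⠒
⠀⠂⠿⠒⠿⠒

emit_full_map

⠂⠂⣾⣿⠂⠒⠒⠴
⠒⠂⠂⠿⠒⠿⣿⣿
⠂⠿⠒⠿⠒⠒⠴⠂
⠀⠀⣿⠴⣿⠒⣿⣿
⠀⠀⠂⠂⣿⣿⣿⣿
⠀⠀⠀⠒⠒⣿⠴⣿
⠀⠀⠀⠒⠒⣿⣿⣿
⠀⠀⠀⠂⠴⠒⠒⠒
⠀⠀⠀⠒⠒⠒⣿⠒


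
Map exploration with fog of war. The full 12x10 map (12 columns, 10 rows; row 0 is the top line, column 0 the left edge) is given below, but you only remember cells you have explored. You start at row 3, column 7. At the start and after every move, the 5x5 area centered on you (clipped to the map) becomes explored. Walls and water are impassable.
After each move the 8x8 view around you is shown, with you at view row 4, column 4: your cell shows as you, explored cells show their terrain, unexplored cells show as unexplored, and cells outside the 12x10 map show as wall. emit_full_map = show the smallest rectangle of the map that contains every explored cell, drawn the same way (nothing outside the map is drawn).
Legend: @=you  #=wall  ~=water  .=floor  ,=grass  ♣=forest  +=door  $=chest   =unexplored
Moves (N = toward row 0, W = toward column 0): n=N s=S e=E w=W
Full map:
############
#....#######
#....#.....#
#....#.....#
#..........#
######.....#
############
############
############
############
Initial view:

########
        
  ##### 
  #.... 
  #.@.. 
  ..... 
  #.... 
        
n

########
########
  ##### 
  ##### 
  #.@.. 
  #.... 
  ..... 
  #.... 

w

########
########
  ######
  .#####
  .#@...
  .#....
  ......
   #....

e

########
########
 ###### 
 .##### 
 .#.@.. 
 .#.... 
 ...... 
  #.... 

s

########
 ###### 
 .##### 
 .#.... 
 .#.@.. 
 ...... 
  #.... 
        

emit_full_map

######
.#####
.#....
.#.@..
......
 #....

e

########
######  
.###### 
.#..... 
.#..@.. 
....... 
 #..... 
        

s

######  
.###### 
.#..... 
.#..... 
....@.. 
 #..... 
  ##### 
        

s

.###### 
.#..... 
.#..... 
....... 
 #..@.. 
  ##### 
  ##### 
        

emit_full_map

###### 
.######
.#.....
.#.....
.......
 #..@..
  #####
  #####


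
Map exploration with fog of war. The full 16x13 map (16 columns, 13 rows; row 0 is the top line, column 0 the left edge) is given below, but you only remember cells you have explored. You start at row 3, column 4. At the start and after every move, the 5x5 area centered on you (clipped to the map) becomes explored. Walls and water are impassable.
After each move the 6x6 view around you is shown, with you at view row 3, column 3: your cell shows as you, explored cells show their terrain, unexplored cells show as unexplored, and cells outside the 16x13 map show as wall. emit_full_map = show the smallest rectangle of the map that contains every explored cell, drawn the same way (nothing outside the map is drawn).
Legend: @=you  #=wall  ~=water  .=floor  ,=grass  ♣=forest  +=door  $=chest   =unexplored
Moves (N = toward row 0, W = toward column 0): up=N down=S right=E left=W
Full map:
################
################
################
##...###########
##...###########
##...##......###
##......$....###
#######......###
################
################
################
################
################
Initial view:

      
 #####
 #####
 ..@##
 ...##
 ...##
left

      
 #####
 #####
 #.@.#
 #...#
 #...#

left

#     
######
######
###@..
###...
###...

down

######
######
###...
###@..
###...
###...

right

######
######
##...#
##.@.#
##...#
##....

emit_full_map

#######
#######
##...##
##.@.##
##...##
##.... 

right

######
######
#...##
#..@##
#...##
#.....

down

######
#...##
#...##
#..@##
#.....
 #####

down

#...##
#...##
#...##
#..@..
 #####
 #####

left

##...#
##...#
##...#
##.@..
 #####
 #####

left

###...
###...
###...
###@..
######
######

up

######
###...
###...
###@..
###...
######

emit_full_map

#######
#######
##...##
##...##
##@..##
##.....
#######
#######


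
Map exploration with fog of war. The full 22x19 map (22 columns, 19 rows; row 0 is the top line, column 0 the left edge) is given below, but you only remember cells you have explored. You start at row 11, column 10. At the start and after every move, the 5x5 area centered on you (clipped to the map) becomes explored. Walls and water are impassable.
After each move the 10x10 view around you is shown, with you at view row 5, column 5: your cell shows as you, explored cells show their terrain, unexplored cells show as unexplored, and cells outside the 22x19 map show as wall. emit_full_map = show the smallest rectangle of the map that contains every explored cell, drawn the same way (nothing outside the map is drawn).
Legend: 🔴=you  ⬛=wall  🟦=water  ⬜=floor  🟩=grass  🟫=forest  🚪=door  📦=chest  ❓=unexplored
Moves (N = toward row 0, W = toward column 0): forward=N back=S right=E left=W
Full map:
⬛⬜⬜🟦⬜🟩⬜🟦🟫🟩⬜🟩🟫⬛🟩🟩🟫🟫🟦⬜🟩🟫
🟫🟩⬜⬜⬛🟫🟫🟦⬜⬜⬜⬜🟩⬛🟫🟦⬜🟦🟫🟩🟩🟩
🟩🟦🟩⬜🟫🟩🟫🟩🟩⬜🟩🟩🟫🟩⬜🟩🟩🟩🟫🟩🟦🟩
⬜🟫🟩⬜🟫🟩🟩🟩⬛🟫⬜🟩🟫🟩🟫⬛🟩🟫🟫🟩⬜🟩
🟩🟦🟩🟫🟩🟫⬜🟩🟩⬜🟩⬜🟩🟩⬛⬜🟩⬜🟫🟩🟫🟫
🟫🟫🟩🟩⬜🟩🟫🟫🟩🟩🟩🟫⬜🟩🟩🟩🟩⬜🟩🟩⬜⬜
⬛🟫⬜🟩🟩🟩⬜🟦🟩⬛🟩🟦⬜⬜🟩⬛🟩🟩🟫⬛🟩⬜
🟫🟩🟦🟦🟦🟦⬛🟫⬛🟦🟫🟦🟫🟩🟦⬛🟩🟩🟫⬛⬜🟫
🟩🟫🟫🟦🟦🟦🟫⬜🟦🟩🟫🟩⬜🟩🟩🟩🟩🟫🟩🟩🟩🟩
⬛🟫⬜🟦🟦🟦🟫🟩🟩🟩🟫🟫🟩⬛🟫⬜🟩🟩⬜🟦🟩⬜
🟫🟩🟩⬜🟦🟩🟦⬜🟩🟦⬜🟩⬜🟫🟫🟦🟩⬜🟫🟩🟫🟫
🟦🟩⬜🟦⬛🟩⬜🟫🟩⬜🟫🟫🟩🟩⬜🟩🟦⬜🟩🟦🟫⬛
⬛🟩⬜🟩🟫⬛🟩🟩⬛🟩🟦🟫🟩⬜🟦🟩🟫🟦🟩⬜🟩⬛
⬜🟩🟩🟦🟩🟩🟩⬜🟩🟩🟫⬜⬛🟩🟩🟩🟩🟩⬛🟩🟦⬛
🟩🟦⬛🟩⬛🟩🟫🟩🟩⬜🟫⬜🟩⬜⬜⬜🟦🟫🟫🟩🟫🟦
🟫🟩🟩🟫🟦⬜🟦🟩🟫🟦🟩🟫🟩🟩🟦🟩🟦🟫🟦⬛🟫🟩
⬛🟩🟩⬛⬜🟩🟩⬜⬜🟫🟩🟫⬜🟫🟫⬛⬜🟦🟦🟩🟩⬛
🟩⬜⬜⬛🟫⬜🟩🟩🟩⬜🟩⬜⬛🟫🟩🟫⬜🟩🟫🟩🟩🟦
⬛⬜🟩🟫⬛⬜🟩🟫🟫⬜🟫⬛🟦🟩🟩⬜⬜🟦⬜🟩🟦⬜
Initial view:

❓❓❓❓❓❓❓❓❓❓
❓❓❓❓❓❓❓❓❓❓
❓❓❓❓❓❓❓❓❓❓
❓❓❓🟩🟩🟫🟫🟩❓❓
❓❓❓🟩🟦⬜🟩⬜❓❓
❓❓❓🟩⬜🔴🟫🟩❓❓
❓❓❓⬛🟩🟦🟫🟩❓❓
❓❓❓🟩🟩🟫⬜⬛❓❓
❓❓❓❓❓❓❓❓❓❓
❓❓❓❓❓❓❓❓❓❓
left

❓❓❓❓❓❓❓❓❓❓
❓❓❓❓❓❓❓❓❓❓
❓❓❓❓❓❓❓❓❓❓
❓❓❓🟩🟩🟩🟫🟫🟩❓
❓❓❓⬜🟩🟦⬜🟩⬜❓
❓❓❓🟫🟩🔴🟫🟫🟩❓
❓❓❓🟩⬛🟩🟦🟫🟩❓
❓❓❓⬜🟩🟩🟫⬜⬛❓
❓❓❓❓❓❓❓❓❓❓
❓❓❓❓❓❓❓❓❓❓

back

❓❓❓❓❓❓❓❓❓❓
❓❓❓❓❓❓❓❓❓❓
❓❓❓🟩🟩🟩🟫🟫🟩❓
❓❓❓⬜🟩🟦⬜🟩⬜❓
❓❓❓🟫🟩⬜🟫🟫🟩❓
❓❓❓🟩⬛🔴🟦🟫🟩❓
❓❓❓⬜🟩🟩🟫⬜⬛❓
❓❓❓🟩🟩⬜🟫⬜❓❓
❓❓❓❓❓❓❓❓❓❓
❓❓❓❓❓❓❓❓❓❓

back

❓❓❓❓❓❓❓❓❓❓
❓❓❓🟩🟩🟩🟫🟫🟩❓
❓❓❓⬜🟩🟦⬜🟩⬜❓
❓❓❓🟫🟩⬜🟫🟫🟩❓
❓❓❓🟩⬛🟩🟦🟫🟩❓
❓❓❓⬜🟩🔴🟫⬜⬛❓
❓❓❓🟩🟩⬜🟫⬜❓❓
❓❓❓🟩🟫🟦🟩🟫❓❓
❓❓❓❓❓❓❓❓❓❓
❓❓❓❓❓❓❓❓❓❓

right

❓❓❓❓❓❓❓❓❓❓
❓❓🟩🟩🟩🟫🟫🟩❓❓
❓❓⬜🟩🟦⬜🟩⬜❓❓
❓❓🟫🟩⬜🟫🟫🟩❓❓
❓❓🟩⬛🟩🟦🟫🟩❓❓
❓❓⬜🟩🟩🔴⬜⬛❓❓
❓❓🟩🟩⬜🟫⬜🟩❓❓
❓❓🟩🟫🟦🟩🟫🟩❓❓
❓❓❓❓❓❓❓❓❓❓
❓❓❓❓❓❓❓❓❓❓

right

❓❓❓❓❓❓❓❓❓❓
❓🟩🟩🟩🟫🟫🟩❓❓❓
❓⬜🟩🟦⬜🟩⬜❓❓❓
❓🟫🟩⬜🟫🟫🟩🟩❓❓
❓🟩⬛🟩🟦🟫🟩⬜❓❓
❓⬜🟩🟩🟫🔴⬛🟩❓❓
❓🟩🟩⬜🟫⬜🟩⬜❓❓
❓🟩🟫🟦🟩🟫🟩🟩❓❓
❓❓❓❓❓❓❓❓❓❓
❓❓❓❓❓❓❓❓❓❓

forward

❓❓❓❓❓❓❓❓❓❓
❓❓❓❓❓❓❓❓❓❓
❓🟩🟩🟩🟫🟫🟩❓❓❓
❓⬜🟩🟦⬜🟩⬜🟫❓❓
❓🟫🟩⬜🟫🟫🟩🟩❓❓
❓🟩⬛🟩🟦🔴🟩⬜❓❓
❓⬜🟩🟩🟫⬜⬛🟩❓❓
❓🟩🟩⬜🟫⬜🟩⬜❓❓
❓🟩🟫🟦🟩🟫🟩🟩❓❓
❓❓❓❓❓❓❓❓❓❓

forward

❓❓❓❓❓❓❓❓❓❓
❓❓❓❓❓❓❓❓❓❓
❓❓❓❓❓❓❓❓❓❓
❓🟩🟩🟩🟫🟫🟩⬛❓❓
❓⬜🟩🟦⬜🟩⬜🟫❓❓
❓🟫🟩⬜🟫🔴🟩🟩❓❓
❓🟩⬛🟩🟦🟫🟩⬜❓❓
❓⬜🟩🟩🟫⬜⬛🟩❓❓
❓🟩🟩⬜🟫⬜🟩⬜❓❓
❓🟩🟫🟦🟩🟫🟩🟩❓❓

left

❓❓❓❓❓❓❓❓❓❓
❓❓❓❓❓❓❓❓❓❓
❓❓❓❓❓❓❓❓❓❓
❓❓🟩🟩🟩🟫🟫🟩⬛❓
❓❓⬜🟩🟦⬜🟩⬜🟫❓
❓❓🟫🟩⬜🔴🟫🟩🟩❓
❓❓🟩⬛🟩🟦🟫🟩⬜❓
❓❓⬜🟩🟩🟫⬜⬛🟩❓
❓❓🟩🟩⬜🟫⬜🟩⬜❓
❓❓🟩🟫🟦🟩🟫🟩🟩❓

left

❓❓❓❓❓❓❓❓❓❓
❓❓❓❓❓❓❓❓❓❓
❓❓❓❓❓❓❓❓❓❓
❓❓❓🟩🟩🟩🟫🟫🟩⬛
❓❓❓⬜🟩🟦⬜🟩⬜🟫
❓❓❓🟫🟩🔴🟫🟫🟩🟩
❓❓❓🟩⬛🟩🟦🟫🟩⬜
❓❓❓⬜🟩🟩🟫⬜⬛🟩
❓❓❓🟩🟩⬜🟫⬜🟩⬜
❓❓❓🟩🟫🟦🟩🟫🟩🟩

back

❓❓❓❓❓❓❓❓❓❓
❓❓❓❓❓❓❓❓❓❓
❓❓❓🟩🟩🟩🟫🟫🟩⬛
❓❓❓⬜🟩🟦⬜🟩⬜🟫
❓❓❓🟫🟩⬜🟫🟫🟩🟩
❓❓❓🟩⬛🔴🟦🟫🟩⬜
❓❓❓⬜🟩🟩🟫⬜⬛🟩
❓❓❓🟩🟩⬜🟫⬜🟩⬜
❓❓❓🟩🟫🟦🟩🟫🟩🟩
❓❓❓❓❓❓❓❓❓❓

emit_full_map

🟩🟩🟩🟫🟫🟩⬛
⬜🟩🟦⬜🟩⬜🟫
🟫🟩⬜🟫🟫🟩🟩
🟩⬛🔴🟦🟫🟩⬜
⬜🟩🟩🟫⬜⬛🟩
🟩🟩⬜🟫⬜🟩⬜
🟩🟫🟦🟩🟫🟩🟩

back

❓❓❓❓❓❓❓❓❓❓
❓❓❓🟩🟩🟩🟫🟫🟩⬛
❓❓❓⬜🟩🟦⬜🟩⬜🟫
❓❓❓🟫🟩⬜🟫🟫🟩🟩
❓❓❓🟩⬛🟩🟦🟫🟩⬜
❓❓❓⬜🟩🔴🟫⬜⬛🟩
❓❓❓🟩🟩⬜🟫⬜🟩⬜
❓❓❓🟩🟫🟦🟩🟫🟩🟩
❓❓❓❓❓❓❓❓❓❓
❓❓❓❓❓❓❓❓❓❓

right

❓❓❓❓❓❓❓❓❓❓
❓❓🟩🟩🟩🟫🟫🟩⬛❓
❓❓⬜🟩🟦⬜🟩⬜🟫❓
❓❓🟫🟩⬜🟫🟫🟩🟩❓
❓❓🟩⬛🟩🟦🟫🟩⬜❓
❓❓⬜🟩🟩🔴⬜⬛🟩❓
❓❓🟩🟩⬜🟫⬜🟩⬜❓
❓❓🟩🟫🟦🟩🟫🟩🟩❓
❓❓❓❓❓❓❓❓❓❓
❓❓❓❓❓❓❓❓❓❓

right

❓❓❓❓❓❓❓❓❓❓
❓🟩🟩🟩🟫🟫🟩⬛❓❓
❓⬜🟩🟦⬜🟩⬜🟫❓❓
❓🟫🟩⬜🟫🟫🟩🟩❓❓
❓🟩⬛🟩🟦🟫🟩⬜❓❓
❓⬜🟩🟩🟫🔴⬛🟩❓❓
❓🟩🟩⬜🟫⬜🟩⬜❓❓
❓🟩🟫🟦🟩🟫🟩🟩❓❓
❓❓❓❓❓❓❓❓❓❓
❓❓❓❓❓❓❓❓❓❓

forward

❓❓❓❓❓❓❓❓❓❓
❓❓❓❓❓❓❓❓❓❓
❓🟩🟩🟩🟫🟫🟩⬛❓❓
❓⬜🟩🟦⬜🟩⬜🟫❓❓
❓🟫🟩⬜🟫🟫🟩🟩❓❓
❓🟩⬛🟩🟦🔴🟩⬜❓❓
❓⬜🟩🟩🟫⬜⬛🟩❓❓
❓🟩🟩⬜🟫⬜🟩⬜❓❓
❓🟩🟫🟦🟩🟫🟩🟩❓❓
❓❓❓❓❓❓❓❓❓❓

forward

❓❓❓❓❓❓❓❓❓❓
❓❓❓❓❓❓❓❓❓❓
❓❓❓❓❓❓❓❓❓❓
❓🟩🟩🟩🟫🟫🟩⬛❓❓
❓⬜🟩🟦⬜🟩⬜🟫❓❓
❓🟫🟩⬜🟫🔴🟩🟩❓❓
❓🟩⬛🟩🟦🟫🟩⬜❓❓
❓⬜🟩🟩🟫⬜⬛🟩❓❓
❓🟩🟩⬜🟫⬜🟩⬜❓❓
❓🟩🟫🟦🟩🟫🟩🟩❓❓

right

❓❓❓❓❓❓❓❓❓❓
❓❓❓❓❓❓❓❓❓❓
❓❓❓❓❓❓❓❓❓❓
🟩🟩🟩🟫🟫🟩⬛🟫❓❓
⬜🟩🟦⬜🟩⬜🟫🟫❓❓
🟫🟩⬜🟫🟫🔴🟩⬜❓❓
🟩⬛🟩🟦🟫🟩⬜🟦❓❓
⬜🟩🟩🟫⬜⬛🟩🟩❓❓
🟩🟩⬜🟫⬜🟩⬜❓❓❓
🟩🟫🟦🟩🟫🟩🟩❓❓❓

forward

❓❓❓❓❓❓❓❓❓❓
❓❓❓❓❓❓❓❓❓❓
❓❓❓❓❓❓❓❓❓❓
❓❓❓🟫🟩⬜🟩🟩❓❓
🟩🟩🟩🟫🟫🟩⬛🟫❓❓
⬜🟩🟦⬜🟩🔴🟫🟫❓❓
🟫🟩⬜🟫🟫🟩🟩⬜❓❓
🟩⬛🟩🟦🟫🟩⬜🟦❓❓
⬜🟩🟩🟫⬜⬛🟩🟩❓❓
🟩🟩⬜🟫⬜🟩⬜❓❓❓

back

❓❓❓❓❓❓❓❓❓❓
❓❓❓❓❓❓❓❓❓❓
❓❓❓🟫🟩⬜🟩🟩❓❓
🟩🟩🟩🟫🟫🟩⬛🟫❓❓
⬜🟩🟦⬜🟩⬜🟫🟫❓❓
🟫🟩⬜🟫🟫🔴🟩⬜❓❓
🟩⬛🟩🟦🟫🟩⬜🟦❓❓
⬜🟩🟩🟫⬜⬛🟩🟩❓❓
🟩🟩⬜🟫⬜🟩⬜❓❓❓
🟩🟫🟦🟩🟫🟩🟩❓❓❓

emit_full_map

❓❓❓🟫🟩⬜🟩🟩
🟩🟩🟩🟫🟫🟩⬛🟫
⬜🟩🟦⬜🟩⬜🟫🟫
🟫🟩⬜🟫🟫🔴🟩⬜
🟩⬛🟩🟦🟫🟩⬜🟦
⬜🟩🟩🟫⬜⬛🟩🟩
🟩🟩⬜🟫⬜🟩⬜❓
🟩🟫🟦🟩🟫🟩🟩❓

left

❓❓❓❓❓❓❓❓❓❓
❓❓❓❓❓❓❓❓❓❓
❓❓❓❓🟫🟩⬜🟩🟩❓
❓🟩🟩🟩🟫🟫🟩⬛🟫❓
❓⬜🟩🟦⬜🟩⬜🟫🟫❓
❓🟫🟩⬜🟫🔴🟩🟩⬜❓
❓🟩⬛🟩🟦🟫🟩⬜🟦❓
❓⬜🟩🟩🟫⬜⬛🟩🟩❓
❓🟩🟩⬜🟫⬜🟩⬜❓❓
❓🟩🟫🟦🟩🟫🟩🟩❓❓

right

❓❓❓❓❓❓❓❓❓❓
❓❓❓❓❓❓❓❓❓❓
❓❓❓🟫🟩⬜🟩🟩❓❓
🟩🟩🟩🟫🟫🟩⬛🟫❓❓
⬜🟩🟦⬜🟩⬜🟫🟫❓❓
🟫🟩⬜🟫🟫🔴🟩⬜❓❓
🟩⬛🟩🟦🟫🟩⬜🟦❓❓
⬜🟩🟩🟫⬜⬛🟩🟩❓❓
🟩🟩⬜🟫⬜🟩⬜❓❓❓
🟩🟫🟦🟩🟫🟩🟩❓❓❓

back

❓❓❓❓❓❓❓❓❓❓
❓❓❓🟫🟩⬜🟩🟩❓❓
🟩🟩🟩🟫🟫🟩⬛🟫❓❓
⬜🟩🟦⬜🟩⬜🟫🟫❓❓
🟫🟩⬜🟫🟫🟩🟩⬜❓❓
🟩⬛🟩🟦🟫🔴⬜🟦❓❓
⬜🟩🟩🟫⬜⬛🟩🟩❓❓
🟩🟩⬜🟫⬜🟩⬜⬜❓❓
🟩🟫🟦🟩🟫🟩🟩❓❓❓
❓❓❓❓❓❓❓❓❓❓

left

❓❓❓❓❓❓❓❓❓❓
❓❓❓❓🟫🟩⬜🟩🟩❓
❓🟩🟩🟩🟫🟫🟩⬛🟫❓
❓⬜🟩🟦⬜🟩⬜🟫🟫❓
❓🟫🟩⬜🟫🟫🟩🟩⬜❓
❓🟩⬛🟩🟦🔴🟩⬜🟦❓
❓⬜🟩🟩🟫⬜⬛🟩🟩❓
❓🟩🟩⬜🟫⬜🟩⬜⬜❓
❓🟩🟫🟦🟩🟫🟩🟩❓❓
❓❓❓❓❓❓❓❓❓❓

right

❓❓❓❓❓❓❓❓❓❓
❓❓❓🟫🟩⬜🟩🟩❓❓
🟩🟩🟩🟫🟫🟩⬛🟫❓❓
⬜🟩🟦⬜🟩⬜🟫🟫❓❓
🟫🟩⬜🟫🟫🟩🟩⬜❓❓
🟩⬛🟩🟦🟫🔴⬜🟦❓❓
⬜🟩🟩🟫⬜⬛🟩🟩❓❓
🟩🟩⬜🟫⬜🟩⬜⬜❓❓
🟩🟫🟦🟩🟫🟩🟩❓❓❓
❓❓❓❓❓❓❓❓❓❓

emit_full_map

❓❓❓🟫🟩⬜🟩🟩
🟩🟩🟩🟫🟫🟩⬛🟫
⬜🟩🟦⬜🟩⬜🟫🟫
🟫🟩⬜🟫🟫🟩🟩⬜
🟩⬛🟩🟦🟫🔴⬜🟦
⬜🟩🟩🟫⬜⬛🟩🟩
🟩🟩⬜🟫⬜🟩⬜⬜
🟩🟫🟦🟩🟫🟩🟩❓

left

❓❓❓❓❓❓❓❓❓❓
❓❓❓❓🟫🟩⬜🟩🟩❓
❓🟩🟩🟩🟫🟫🟩⬛🟫❓
❓⬜🟩🟦⬜🟩⬜🟫🟫❓
❓🟫🟩⬜🟫🟫🟩🟩⬜❓
❓🟩⬛🟩🟦🔴🟩⬜🟦❓
❓⬜🟩🟩🟫⬜⬛🟩🟩❓
❓🟩🟩⬜🟫⬜🟩⬜⬜❓
❓🟩🟫🟦🟩🟫🟩🟩❓❓
❓❓❓❓❓❓❓❓❓❓


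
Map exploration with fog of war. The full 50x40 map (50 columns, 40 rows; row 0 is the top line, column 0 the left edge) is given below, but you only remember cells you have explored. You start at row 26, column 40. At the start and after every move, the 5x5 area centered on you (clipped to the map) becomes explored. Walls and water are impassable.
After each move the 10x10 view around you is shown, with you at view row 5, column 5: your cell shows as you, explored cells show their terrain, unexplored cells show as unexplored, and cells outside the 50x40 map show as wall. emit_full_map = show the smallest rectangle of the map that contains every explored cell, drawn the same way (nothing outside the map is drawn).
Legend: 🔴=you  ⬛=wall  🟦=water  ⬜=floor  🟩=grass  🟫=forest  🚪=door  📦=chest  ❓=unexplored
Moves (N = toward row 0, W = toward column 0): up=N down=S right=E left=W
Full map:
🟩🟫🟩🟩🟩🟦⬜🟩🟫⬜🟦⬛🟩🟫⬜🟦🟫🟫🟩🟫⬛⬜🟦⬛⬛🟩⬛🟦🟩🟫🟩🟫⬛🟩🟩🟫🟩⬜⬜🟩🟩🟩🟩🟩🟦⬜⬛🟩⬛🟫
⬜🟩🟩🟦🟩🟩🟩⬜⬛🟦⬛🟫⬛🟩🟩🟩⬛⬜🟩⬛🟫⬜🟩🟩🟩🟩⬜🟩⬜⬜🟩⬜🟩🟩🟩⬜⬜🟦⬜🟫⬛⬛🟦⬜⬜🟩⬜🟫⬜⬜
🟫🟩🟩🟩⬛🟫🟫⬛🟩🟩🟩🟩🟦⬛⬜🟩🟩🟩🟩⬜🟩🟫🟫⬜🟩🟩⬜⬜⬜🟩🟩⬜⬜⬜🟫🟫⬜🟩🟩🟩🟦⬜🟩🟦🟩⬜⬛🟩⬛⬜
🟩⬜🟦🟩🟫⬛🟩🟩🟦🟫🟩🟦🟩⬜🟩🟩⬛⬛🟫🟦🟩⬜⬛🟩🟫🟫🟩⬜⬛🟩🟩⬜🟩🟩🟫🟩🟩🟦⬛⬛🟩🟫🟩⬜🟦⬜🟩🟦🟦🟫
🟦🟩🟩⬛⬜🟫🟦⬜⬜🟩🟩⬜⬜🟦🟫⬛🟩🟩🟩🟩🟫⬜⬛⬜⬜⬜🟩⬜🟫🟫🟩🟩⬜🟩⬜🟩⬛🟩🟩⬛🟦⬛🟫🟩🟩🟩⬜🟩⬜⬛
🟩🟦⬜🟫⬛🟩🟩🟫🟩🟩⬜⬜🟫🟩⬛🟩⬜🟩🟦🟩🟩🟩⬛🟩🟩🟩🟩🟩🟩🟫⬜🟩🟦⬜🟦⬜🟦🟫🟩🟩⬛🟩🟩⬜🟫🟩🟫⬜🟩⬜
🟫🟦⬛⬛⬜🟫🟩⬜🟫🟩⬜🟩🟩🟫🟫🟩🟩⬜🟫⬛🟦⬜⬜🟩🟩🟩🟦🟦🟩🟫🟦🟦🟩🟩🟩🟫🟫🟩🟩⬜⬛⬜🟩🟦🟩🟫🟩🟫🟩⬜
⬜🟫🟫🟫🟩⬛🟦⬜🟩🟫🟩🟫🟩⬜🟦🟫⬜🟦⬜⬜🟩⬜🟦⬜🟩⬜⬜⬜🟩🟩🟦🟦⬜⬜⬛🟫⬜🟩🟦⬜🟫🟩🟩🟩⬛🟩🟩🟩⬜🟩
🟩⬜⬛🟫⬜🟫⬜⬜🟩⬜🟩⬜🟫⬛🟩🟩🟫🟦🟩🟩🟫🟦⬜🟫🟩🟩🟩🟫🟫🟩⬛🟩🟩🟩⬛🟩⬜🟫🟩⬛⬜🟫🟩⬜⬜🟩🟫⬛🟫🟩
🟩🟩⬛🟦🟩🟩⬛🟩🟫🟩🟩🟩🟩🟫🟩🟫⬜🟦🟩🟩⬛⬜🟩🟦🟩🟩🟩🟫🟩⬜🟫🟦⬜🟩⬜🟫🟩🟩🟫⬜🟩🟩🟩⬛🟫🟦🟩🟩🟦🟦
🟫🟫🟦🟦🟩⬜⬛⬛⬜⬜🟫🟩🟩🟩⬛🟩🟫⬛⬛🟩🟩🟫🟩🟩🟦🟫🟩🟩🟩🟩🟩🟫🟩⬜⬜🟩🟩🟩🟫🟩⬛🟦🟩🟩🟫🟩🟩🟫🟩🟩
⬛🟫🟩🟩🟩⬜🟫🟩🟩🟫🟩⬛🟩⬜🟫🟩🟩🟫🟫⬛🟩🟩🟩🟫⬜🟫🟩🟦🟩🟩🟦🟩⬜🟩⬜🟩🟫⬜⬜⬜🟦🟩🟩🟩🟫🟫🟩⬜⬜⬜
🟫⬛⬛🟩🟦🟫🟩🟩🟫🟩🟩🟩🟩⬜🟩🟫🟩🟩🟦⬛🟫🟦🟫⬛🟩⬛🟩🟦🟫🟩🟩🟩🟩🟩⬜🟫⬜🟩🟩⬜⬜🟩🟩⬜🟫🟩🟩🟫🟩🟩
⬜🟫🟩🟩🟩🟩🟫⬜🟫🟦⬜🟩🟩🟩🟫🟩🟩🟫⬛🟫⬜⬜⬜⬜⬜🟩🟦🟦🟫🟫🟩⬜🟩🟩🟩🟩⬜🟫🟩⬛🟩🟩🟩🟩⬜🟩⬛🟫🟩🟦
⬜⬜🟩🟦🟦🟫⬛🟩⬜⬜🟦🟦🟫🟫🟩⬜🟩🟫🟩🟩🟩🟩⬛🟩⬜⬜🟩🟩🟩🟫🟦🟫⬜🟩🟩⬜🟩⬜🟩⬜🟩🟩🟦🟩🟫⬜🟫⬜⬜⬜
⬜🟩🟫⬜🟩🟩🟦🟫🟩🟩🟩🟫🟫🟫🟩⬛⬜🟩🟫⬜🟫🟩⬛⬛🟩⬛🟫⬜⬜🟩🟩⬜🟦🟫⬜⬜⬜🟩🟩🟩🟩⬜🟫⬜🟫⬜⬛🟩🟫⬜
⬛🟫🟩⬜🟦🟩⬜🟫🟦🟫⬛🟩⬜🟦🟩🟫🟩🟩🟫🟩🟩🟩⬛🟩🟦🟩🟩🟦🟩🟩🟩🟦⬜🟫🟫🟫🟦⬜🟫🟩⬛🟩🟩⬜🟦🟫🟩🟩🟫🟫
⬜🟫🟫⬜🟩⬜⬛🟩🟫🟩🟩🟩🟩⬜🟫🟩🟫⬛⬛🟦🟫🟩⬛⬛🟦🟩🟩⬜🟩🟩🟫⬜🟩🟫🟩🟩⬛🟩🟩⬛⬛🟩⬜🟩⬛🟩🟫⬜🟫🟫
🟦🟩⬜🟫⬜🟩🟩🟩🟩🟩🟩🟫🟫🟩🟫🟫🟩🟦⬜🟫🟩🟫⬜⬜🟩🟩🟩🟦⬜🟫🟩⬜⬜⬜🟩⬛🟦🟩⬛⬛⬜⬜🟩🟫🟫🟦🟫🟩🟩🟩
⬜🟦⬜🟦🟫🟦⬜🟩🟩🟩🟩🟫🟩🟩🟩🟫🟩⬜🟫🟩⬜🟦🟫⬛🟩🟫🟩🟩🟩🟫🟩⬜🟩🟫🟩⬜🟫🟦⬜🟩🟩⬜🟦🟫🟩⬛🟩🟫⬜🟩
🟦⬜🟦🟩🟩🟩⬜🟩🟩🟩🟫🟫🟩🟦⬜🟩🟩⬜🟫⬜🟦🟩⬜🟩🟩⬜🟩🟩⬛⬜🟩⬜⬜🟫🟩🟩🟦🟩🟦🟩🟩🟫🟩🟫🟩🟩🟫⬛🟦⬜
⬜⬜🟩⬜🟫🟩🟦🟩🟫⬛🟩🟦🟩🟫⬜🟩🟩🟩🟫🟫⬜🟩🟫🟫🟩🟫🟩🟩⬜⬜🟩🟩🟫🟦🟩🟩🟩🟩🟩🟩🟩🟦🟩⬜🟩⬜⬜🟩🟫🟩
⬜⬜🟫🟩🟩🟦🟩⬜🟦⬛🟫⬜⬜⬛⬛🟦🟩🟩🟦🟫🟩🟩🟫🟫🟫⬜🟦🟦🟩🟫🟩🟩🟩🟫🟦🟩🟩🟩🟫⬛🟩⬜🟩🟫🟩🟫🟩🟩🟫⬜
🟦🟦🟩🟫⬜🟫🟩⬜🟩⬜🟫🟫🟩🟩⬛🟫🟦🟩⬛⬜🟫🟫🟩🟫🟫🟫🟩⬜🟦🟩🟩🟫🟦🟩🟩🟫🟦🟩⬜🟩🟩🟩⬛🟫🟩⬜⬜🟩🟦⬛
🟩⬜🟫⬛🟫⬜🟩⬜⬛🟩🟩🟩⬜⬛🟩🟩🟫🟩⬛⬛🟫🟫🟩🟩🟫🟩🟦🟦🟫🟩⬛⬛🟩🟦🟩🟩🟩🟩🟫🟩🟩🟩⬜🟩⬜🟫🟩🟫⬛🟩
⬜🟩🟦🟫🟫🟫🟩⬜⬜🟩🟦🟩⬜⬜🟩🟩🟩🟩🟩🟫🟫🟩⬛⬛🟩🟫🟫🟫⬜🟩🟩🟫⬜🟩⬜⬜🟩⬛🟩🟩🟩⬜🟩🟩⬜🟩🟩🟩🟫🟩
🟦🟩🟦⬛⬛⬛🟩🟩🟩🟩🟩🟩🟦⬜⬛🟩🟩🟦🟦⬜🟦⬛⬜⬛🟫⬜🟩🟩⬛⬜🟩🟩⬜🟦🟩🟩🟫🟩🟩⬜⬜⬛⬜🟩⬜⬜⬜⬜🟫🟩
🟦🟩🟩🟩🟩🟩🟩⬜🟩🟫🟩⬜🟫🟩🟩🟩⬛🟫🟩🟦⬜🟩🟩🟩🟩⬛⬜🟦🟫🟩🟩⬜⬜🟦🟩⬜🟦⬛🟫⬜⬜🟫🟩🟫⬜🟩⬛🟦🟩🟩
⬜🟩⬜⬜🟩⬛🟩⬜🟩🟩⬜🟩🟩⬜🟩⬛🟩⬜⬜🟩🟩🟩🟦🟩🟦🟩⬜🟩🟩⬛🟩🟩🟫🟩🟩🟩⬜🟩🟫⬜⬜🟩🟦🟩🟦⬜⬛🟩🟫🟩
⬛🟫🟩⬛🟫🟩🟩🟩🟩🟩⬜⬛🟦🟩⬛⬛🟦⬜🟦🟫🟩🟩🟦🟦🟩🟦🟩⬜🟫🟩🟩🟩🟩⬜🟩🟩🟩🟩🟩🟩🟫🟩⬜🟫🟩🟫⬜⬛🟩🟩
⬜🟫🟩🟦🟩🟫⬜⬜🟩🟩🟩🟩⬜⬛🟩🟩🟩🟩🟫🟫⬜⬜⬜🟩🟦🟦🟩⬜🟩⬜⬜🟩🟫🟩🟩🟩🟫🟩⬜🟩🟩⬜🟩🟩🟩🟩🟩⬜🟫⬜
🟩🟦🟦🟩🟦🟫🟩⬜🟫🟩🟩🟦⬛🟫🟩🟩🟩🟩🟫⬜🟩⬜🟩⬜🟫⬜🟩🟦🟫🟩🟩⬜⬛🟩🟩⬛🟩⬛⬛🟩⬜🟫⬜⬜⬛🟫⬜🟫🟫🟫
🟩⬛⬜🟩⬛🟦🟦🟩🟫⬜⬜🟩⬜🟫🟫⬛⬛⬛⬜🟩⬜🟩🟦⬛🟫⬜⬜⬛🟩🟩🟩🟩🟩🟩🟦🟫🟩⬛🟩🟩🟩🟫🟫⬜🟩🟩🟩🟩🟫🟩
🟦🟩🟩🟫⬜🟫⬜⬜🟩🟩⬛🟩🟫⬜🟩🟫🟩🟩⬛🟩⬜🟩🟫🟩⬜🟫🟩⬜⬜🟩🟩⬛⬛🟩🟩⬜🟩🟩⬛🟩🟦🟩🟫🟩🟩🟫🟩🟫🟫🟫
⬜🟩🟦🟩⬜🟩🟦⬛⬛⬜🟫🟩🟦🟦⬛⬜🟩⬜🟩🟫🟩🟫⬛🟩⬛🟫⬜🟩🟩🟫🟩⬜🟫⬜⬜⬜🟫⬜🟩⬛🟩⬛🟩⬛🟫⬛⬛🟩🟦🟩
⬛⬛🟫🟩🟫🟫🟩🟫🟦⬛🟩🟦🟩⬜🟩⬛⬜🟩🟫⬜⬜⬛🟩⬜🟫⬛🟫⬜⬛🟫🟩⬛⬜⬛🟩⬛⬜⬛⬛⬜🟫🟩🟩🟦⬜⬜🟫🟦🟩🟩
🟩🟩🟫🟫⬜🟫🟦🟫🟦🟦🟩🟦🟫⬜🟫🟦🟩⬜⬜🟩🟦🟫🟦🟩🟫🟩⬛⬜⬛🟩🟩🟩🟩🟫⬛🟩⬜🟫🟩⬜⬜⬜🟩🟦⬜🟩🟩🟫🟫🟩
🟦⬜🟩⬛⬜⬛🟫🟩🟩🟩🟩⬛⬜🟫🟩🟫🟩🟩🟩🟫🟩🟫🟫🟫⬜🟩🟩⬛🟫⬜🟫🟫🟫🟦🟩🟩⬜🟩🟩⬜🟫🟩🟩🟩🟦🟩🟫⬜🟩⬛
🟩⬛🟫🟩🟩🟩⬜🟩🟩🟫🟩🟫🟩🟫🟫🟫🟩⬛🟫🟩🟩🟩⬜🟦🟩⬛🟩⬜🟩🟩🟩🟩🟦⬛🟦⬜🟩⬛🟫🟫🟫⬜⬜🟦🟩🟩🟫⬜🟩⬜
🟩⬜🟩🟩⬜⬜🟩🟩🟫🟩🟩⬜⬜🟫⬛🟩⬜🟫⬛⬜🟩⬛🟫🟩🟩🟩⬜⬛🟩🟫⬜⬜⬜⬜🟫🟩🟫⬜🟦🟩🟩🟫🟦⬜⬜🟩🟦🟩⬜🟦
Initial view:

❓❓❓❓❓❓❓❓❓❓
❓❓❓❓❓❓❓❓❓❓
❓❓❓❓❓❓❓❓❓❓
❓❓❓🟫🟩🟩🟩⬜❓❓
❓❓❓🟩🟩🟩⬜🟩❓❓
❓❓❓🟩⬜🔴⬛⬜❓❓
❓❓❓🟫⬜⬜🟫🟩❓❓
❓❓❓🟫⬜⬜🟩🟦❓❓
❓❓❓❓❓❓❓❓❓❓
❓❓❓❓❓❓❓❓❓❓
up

❓❓❓❓❓❓❓❓❓❓
❓❓❓❓❓❓❓❓❓❓
❓❓❓❓❓❓❓❓❓❓
❓❓❓⬜🟩🟩🟩⬛❓❓
❓❓❓🟫🟩🟩🟩⬜❓❓
❓❓❓🟩🟩🔴⬜🟩❓❓
❓❓❓🟩⬜⬜⬛⬜❓❓
❓❓❓🟫⬜⬜🟫🟩❓❓
❓❓❓🟫⬜⬜🟩🟦❓❓
❓❓❓❓❓❓❓❓❓❓

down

❓❓❓❓❓❓❓❓❓❓
❓❓❓❓❓❓❓❓❓❓
❓❓❓⬜🟩🟩🟩⬛❓❓
❓❓❓🟫🟩🟩🟩⬜❓❓
❓❓❓🟩🟩🟩⬜🟩❓❓
❓❓❓🟩⬜🔴⬛⬜❓❓
❓❓❓🟫⬜⬜🟫🟩❓❓
❓❓❓🟫⬜⬜🟩🟦❓❓
❓❓❓❓❓❓❓❓❓❓
❓❓❓❓❓❓❓❓❓❓

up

❓❓❓❓❓❓❓❓❓❓
❓❓❓❓❓❓❓❓❓❓
❓❓❓❓❓❓❓❓❓❓
❓❓❓⬜🟩🟩🟩⬛❓❓
❓❓❓🟫🟩🟩🟩⬜❓❓
❓❓❓🟩🟩🔴⬜🟩❓❓
❓❓❓🟩⬜⬜⬛⬜❓❓
❓❓❓🟫⬜⬜🟫🟩❓❓
❓❓❓🟫⬜⬜🟩🟦❓❓
❓❓❓❓❓❓❓❓❓❓

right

❓❓❓❓❓❓❓❓❓❓
❓❓❓❓❓❓❓❓❓❓
❓❓❓❓❓❓❓❓❓❓
❓❓⬜🟩🟩🟩⬛🟫❓❓
❓❓🟫🟩🟩🟩⬜🟩❓❓
❓❓🟩🟩🟩🔴🟩🟩❓❓
❓❓🟩⬜⬜⬛⬜🟩❓❓
❓❓🟫⬜⬜🟫🟩🟫❓❓
❓❓🟫⬜⬜🟩🟦❓❓❓
❓❓❓❓❓❓❓❓❓❓

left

❓❓❓❓❓❓❓❓❓❓
❓❓❓❓❓❓❓❓❓❓
❓❓❓❓❓❓❓❓❓❓
❓❓❓⬜🟩🟩🟩⬛🟫❓
❓❓❓🟫🟩🟩🟩⬜🟩❓
❓❓❓🟩🟩🔴⬜🟩🟩❓
❓❓❓🟩⬜⬜⬛⬜🟩❓
❓❓❓🟫⬜⬜🟫🟩🟫❓
❓❓❓🟫⬜⬜🟩🟦❓❓
❓❓❓❓❓❓❓❓❓❓

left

❓❓❓❓❓❓❓❓❓❓
❓❓❓❓❓❓❓❓❓❓
❓❓❓❓❓❓❓❓❓❓
❓❓❓🟩⬜🟩🟩🟩⬛🟫
❓❓❓🟩🟫🟩🟩🟩⬜🟩
❓❓❓⬛🟩🔴🟩⬜🟩🟩
❓❓❓🟩🟩⬜⬜⬛⬜🟩
❓❓❓⬛🟫⬜⬜🟫🟩🟫
❓❓❓❓🟫⬜⬜🟩🟦❓
❓❓❓❓❓❓❓❓❓❓

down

❓❓❓❓❓❓❓❓❓❓
❓❓❓❓❓❓❓❓❓❓
❓❓❓🟩⬜🟩🟩🟩⬛🟫
❓❓❓🟩🟫🟩🟩🟩⬜🟩
❓❓❓⬛🟩🟩🟩⬜🟩🟩
❓❓❓🟩🟩🔴⬜⬛⬜🟩
❓❓❓⬛🟫⬜⬜🟫🟩🟫
❓❓❓🟩🟫⬜⬜🟩🟦❓
❓❓❓❓❓❓❓❓❓❓
❓❓❓❓❓❓❓❓❓❓

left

❓❓❓❓❓❓❓❓❓❓
❓❓❓❓❓❓❓❓❓❓
❓❓❓❓🟩⬜🟩🟩🟩⬛
❓❓❓🟩🟩🟫🟩🟩🟩⬜
❓❓❓🟩⬛🟩🟩🟩⬜🟩
❓❓❓🟫🟩🔴⬜⬜⬛⬜
❓❓❓🟦⬛🟫⬜⬜🟫🟩
❓❓❓⬜🟩🟫⬜⬜🟩🟦
❓❓❓❓❓❓❓❓❓❓
❓❓❓❓❓❓❓❓❓❓

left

❓❓❓❓❓❓❓❓❓❓
❓❓❓❓❓❓❓❓❓❓
❓❓❓❓❓🟩⬜🟩🟩🟩
❓❓❓🟩🟩🟩🟫🟩🟩🟩
❓❓❓⬜🟩⬛🟩🟩🟩⬜
❓❓❓🟩🟫🔴🟩⬜⬜⬛
❓❓❓⬜🟦⬛🟫⬜⬜🟫
❓❓❓🟩⬜🟩🟫⬜⬜🟩
❓❓❓❓❓❓❓❓❓❓
❓❓❓❓❓❓❓❓❓❓

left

❓❓❓❓❓❓❓❓❓❓
❓❓❓❓❓❓❓❓❓❓
❓❓❓❓❓❓🟩⬜🟩🟩
❓❓❓🟩🟩🟩🟩🟫🟩🟩
❓❓❓⬜⬜🟩⬛🟩🟩🟩
❓❓❓🟩🟩🔴🟩🟩⬜⬜
❓❓❓🟩⬜🟦⬛🟫⬜⬜
❓❓❓🟩🟩⬜🟩🟫⬜⬜
❓❓❓❓❓❓❓❓❓❓
❓❓❓❓❓❓❓❓❓❓

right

❓❓❓❓❓❓❓❓❓❓
❓❓❓❓❓❓❓❓❓❓
❓❓❓❓❓🟩⬜🟩🟩🟩
❓❓🟩🟩🟩🟩🟫🟩🟩🟩
❓❓⬜⬜🟩⬛🟩🟩🟩⬜
❓❓🟩🟩🟫🔴🟩⬜⬜⬛
❓❓🟩⬜🟦⬛🟫⬜⬜🟫
❓❓🟩🟩⬜🟩🟫⬜⬜🟩
❓❓❓❓❓❓❓❓❓❓
❓❓❓❓❓❓❓❓❓❓

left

❓❓❓❓❓❓❓❓❓❓
❓❓❓❓❓❓❓❓❓❓
❓❓❓❓❓❓🟩⬜🟩🟩
❓❓❓🟩🟩🟩🟩🟫🟩🟩
❓❓❓⬜⬜🟩⬛🟩🟩🟩
❓❓❓🟩🟩🔴🟩🟩⬜⬜
❓❓❓🟩⬜🟦⬛🟫⬜⬜
❓❓❓🟩🟩⬜🟩🟫⬜⬜
❓❓❓❓❓❓❓❓❓❓
❓❓❓❓❓❓❓❓❓❓

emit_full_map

❓❓❓🟩⬜🟩🟩🟩⬛🟫
🟩🟩🟩🟩🟫🟩🟩🟩⬜🟩
⬜⬜🟩⬛🟩🟩🟩⬜🟩🟩
🟩🟩🔴🟩🟩⬜⬜⬛⬜🟩
🟩⬜🟦⬛🟫⬜⬜🟫🟩🟫
🟩🟩⬜🟩🟫⬜⬜🟩🟦❓

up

❓❓❓❓❓❓❓❓❓❓
❓❓❓❓❓❓❓❓❓❓
❓❓❓❓❓❓❓❓❓❓
❓❓❓🟩🟫🟦🟩⬜🟩🟩
❓❓❓🟩🟩🟩🟩🟫🟩🟩
❓❓❓⬜⬜🔴⬛🟩🟩🟩
❓❓❓🟩🟩🟫🟩🟩⬜⬜
❓❓❓🟩⬜🟦⬛🟫⬜⬜
❓❓❓🟩🟩⬜🟩🟫⬜⬜
❓❓❓❓❓❓❓❓❓❓

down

❓❓❓❓❓❓❓❓❓❓
❓❓❓❓❓❓❓❓❓❓
❓❓❓🟩🟫🟦🟩⬜🟩🟩
❓❓❓🟩🟩🟩🟩🟫🟩🟩
❓❓❓⬜⬜🟩⬛🟩🟩🟩
❓❓❓🟩🟩🔴🟩🟩⬜⬜
❓❓❓🟩⬜🟦⬛🟫⬜⬜
❓❓❓🟩🟩⬜🟩🟫⬜⬜
❓❓❓❓❓❓❓❓❓❓
❓❓❓❓❓❓❓❓❓❓

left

❓❓❓❓❓❓❓❓❓❓
❓❓❓❓❓❓❓❓❓❓
❓❓❓❓🟩🟫🟦🟩⬜🟩
❓❓❓🟦🟩🟩🟩🟩🟫🟩
❓❓❓🟩⬜⬜🟩⬛🟩🟩
❓❓❓🟦🟩🔴🟫🟩🟩⬜
❓❓❓🟦🟩⬜🟦⬛🟫⬜
❓❓❓🟩🟩🟩⬜🟩🟫⬜
❓❓❓❓❓❓❓❓❓❓
❓❓❓❓❓❓❓❓❓❓

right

❓❓❓❓❓❓❓❓❓❓
❓❓❓❓❓❓❓❓❓❓
❓❓❓🟩🟫🟦🟩⬜🟩🟩
❓❓🟦🟩🟩🟩🟩🟫🟩🟩
❓❓🟩⬜⬜🟩⬛🟩🟩🟩
❓❓🟦🟩🟩🔴🟩🟩⬜⬜
❓❓🟦🟩⬜🟦⬛🟫⬜⬜
❓❓🟩🟩🟩⬜🟩🟫⬜⬜
❓❓❓❓❓❓❓❓❓❓
❓❓❓❓❓❓❓❓❓❓

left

❓❓❓❓❓❓❓❓❓❓
❓❓❓❓❓❓❓❓❓❓
❓❓❓❓🟩🟫🟦🟩⬜🟩
❓❓❓🟦🟩🟩🟩🟩🟫🟩
❓❓❓🟩⬜⬜🟩⬛🟩🟩
❓❓❓🟦🟩🔴🟫🟩🟩⬜
❓❓❓🟦🟩⬜🟦⬛🟫⬜
❓❓❓🟩🟩🟩⬜🟩🟫⬜
❓❓❓❓❓❓❓❓❓❓
❓❓❓❓❓❓❓❓❓❓

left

❓❓❓❓❓❓❓❓❓❓
❓❓❓❓❓❓❓❓❓❓
❓❓❓❓❓🟩🟫🟦🟩⬜
❓❓❓🟩🟦🟩🟩🟩🟩🟫
❓❓❓⬜🟩⬜⬜🟩⬛🟩
❓❓❓⬜🟦🔴🟩🟫🟩🟩
❓❓❓⬜🟦🟩⬜🟦⬛🟫
❓❓❓🟫🟩🟩🟩⬜🟩🟫
❓❓❓❓❓❓❓❓❓❓
❓❓❓❓❓❓❓❓❓❓

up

❓❓❓❓❓❓❓❓❓❓
❓❓❓❓❓❓❓❓❓❓
❓❓❓❓❓❓❓❓❓❓
❓❓❓🟦🟩🟩🟫🟦🟩⬜
❓❓❓🟩🟦🟩🟩🟩🟩🟫
❓❓❓⬜🟩🔴⬜🟩⬛🟩
❓❓❓⬜🟦🟩🟩🟫🟩🟩
❓❓❓⬜🟦🟩⬜🟦⬛🟫
❓❓❓🟫🟩🟩🟩⬜🟩🟫
❓❓❓❓❓❓❓❓❓❓

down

❓❓❓❓❓❓❓❓❓❓
❓❓❓❓❓❓❓❓❓❓
❓❓❓🟦🟩🟩🟫🟦🟩⬜
❓❓❓🟩🟦🟩🟩🟩🟩🟫
❓❓❓⬜🟩⬜⬜🟩⬛🟩
❓❓❓⬜🟦🔴🟩🟫🟩🟩
❓❓❓⬜🟦🟩⬜🟦⬛🟫
❓❓❓🟫🟩🟩🟩⬜🟩🟫
❓❓❓❓❓❓❓❓❓❓
❓❓❓❓❓❓❓❓❓❓

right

❓❓❓❓❓❓❓❓❓❓
❓❓❓❓❓❓❓❓❓❓
❓❓🟦🟩🟩🟫🟦🟩⬜🟩
❓❓🟩🟦🟩🟩🟩🟩🟫🟩
❓❓⬜🟩⬜⬜🟩⬛🟩🟩
❓❓⬜🟦🟩🔴🟫🟩🟩⬜
❓❓⬜🟦🟩⬜🟦⬛🟫⬜
❓❓🟫🟩🟩🟩⬜🟩🟫⬜
❓❓❓❓❓❓❓❓❓❓
❓❓❓❓❓❓❓❓❓❓

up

❓❓❓❓❓❓❓❓❓❓
❓❓❓❓❓❓❓❓❓❓
❓❓❓❓❓❓❓❓❓❓
❓❓🟦🟩🟩🟫🟦🟩⬜🟩
❓❓🟩🟦🟩🟩🟩🟩🟫🟩
❓❓⬜🟩⬜🔴🟩⬛🟩🟩
❓❓⬜🟦🟩🟩🟫🟩🟩⬜
❓❓⬜🟦🟩⬜🟦⬛🟫⬜
❓❓🟫🟩🟩🟩⬜🟩🟫⬜
❓❓❓❓❓❓❓❓❓❓

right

❓❓❓❓❓❓❓❓❓❓
❓❓❓❓❓❓❓❓❓❓
❓❓❓❓❓❓❓❓❓❓
❓🟦🟩🟩🟫🟦🟩⬜🟩🟩
❓🟩🟦🟩🟩🟩🟩🟫🟩🟩
❓⬜🟩⬜⬜🔴⬛🟩🟩🟩
❓⬜🟦🟩🟩🟫🟩🟩⬜⬜
❓⬜🟦🟩⬜🟦⬛🟫⬜⬜
❓🟫🟩🟩🟩⬜🟩🟫⬜⬜
❓❓❓❓❓❓❓❓❓❓

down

❓❓❓❓❓❓❓❓❓❓
❓❓❓❓❓❓❓❓❓❓
❓🟦🟩🟩🟫🟦🟩⬜🟩🟩
❓🟩🟦🟩🟩🟩🟩🟫🟩🟩
❓⬜🟩⬜⬜🟩⬛🟩🟩🟩
❓⬜🟦🟩🟩🔴🟩🟩⬜⬜
❓⬜🟦🟩⬜🟦⬛🟫⬜⬜
❓🟫🟩🟩🟩⬜🟩🟫⬜⬜
❓❓❓❓❓❓❓❓❓❓
❓❓❓❓❓❓❓❓❓❓

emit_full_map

🟦🟩🟩🟫🟦🟩⬜🟩🟩🟩⬛🟫
🟩🟦🟩🟩🟩🟩🟫🟩🟩🟩⬜🟩
⬜🟩⬜⬜🟩⬛🟩🟩🟩⬜🟩🟩
⬜🟦🟩🟩🔴🟩🟩⬜⬜⬛⬜🟩
⬜🟦🟩⬜🟦⬛🟫⬜⬜🟫🟩🟫
🟫🟩🟩🟩⬜🟩🟫⬜⬜🟩🟦❓

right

❓❓❓❓❓❓❓❓❓❓
❓❓❓❓❓❓❓❓❓❓
🟦🟩🟩🟫🟦🟩⬜🟩🟩🟩
🟩🟦🟩🟩🟩🟩🟫🟩🟩🟩
⬜🟩⬜⬜🟩⬛🟩🟩🟩⬜
⬜🟦🟩🟩🟫🔴🟩⬜⬜⬛
⬜🟦🟩⬜🟦⬛🟫⬜⬜🟫
🟫🟩🟩🟩⬜🟩🟫⬜⬜🟩
❓❓❓❓❓❓❓❓❓❓
❓❓❓❓❓❓❓❓❓❓

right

❓❓❓❓❓❓❓❓❓❓
❓❓❓❓❓❓❓❓❓❓
🟩🟩🟫🟦🟩⬜🟩🟩🟩⬛
🟦🟩🟩🟩🟩🟫🟩🟩🟩⬜
🟩⬜⬜🟩⬛🟩🟩🟩⬜🟩
🟦🟩🟩🟫🟩🔴⬜⬜⬛⬜
🟦🟩⬜🟦⬛🟫⬜⬜🟫🟩
🟩🟩🟩⬜🟩🟫⬜⬜🟩🟦
❓❓❓❓❓❓❓❓❓❓
❓❓❓❓❓❓❓❓❓❓

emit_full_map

🟦🟩🟩🟫🟦🟩⬜🟩🟩🟩⬛🟫
🟩🟦🟩🟩🟩🟩🟫🟩🟩🟩⬜🟩
⬜🟩⬜⬜🟩⬛🟩🟩🟩⬜🟩🟩
⬜🟦🟩🟩🟫🟩🔴⬜⬜⬛⬜🟩
⬜🟦🟩⬜🟦⬛🟫⬜⬜🟫🟩🟫
🟫🟩🟩🟩⬜🟩🟫⬜⬜🟩🟦❓
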